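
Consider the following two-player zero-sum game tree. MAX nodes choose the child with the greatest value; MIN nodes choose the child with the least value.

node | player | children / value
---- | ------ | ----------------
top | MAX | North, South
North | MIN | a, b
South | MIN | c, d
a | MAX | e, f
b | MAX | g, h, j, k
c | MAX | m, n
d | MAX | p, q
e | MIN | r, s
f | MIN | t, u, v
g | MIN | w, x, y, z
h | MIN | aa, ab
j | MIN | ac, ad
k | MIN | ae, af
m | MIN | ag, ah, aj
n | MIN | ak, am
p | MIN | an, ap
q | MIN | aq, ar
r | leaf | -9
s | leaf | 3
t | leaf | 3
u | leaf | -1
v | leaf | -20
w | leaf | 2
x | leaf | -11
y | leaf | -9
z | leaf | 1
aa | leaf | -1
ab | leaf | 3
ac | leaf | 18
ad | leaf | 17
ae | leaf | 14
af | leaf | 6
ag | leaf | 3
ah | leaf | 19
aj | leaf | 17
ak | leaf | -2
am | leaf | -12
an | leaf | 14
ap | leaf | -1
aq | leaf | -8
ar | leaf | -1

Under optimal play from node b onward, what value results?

17

g (MIN): min(2, -11, -9, 1) = -11
h (MIN): min(-1, 3) = -1
j (MIN): min(18, 17) = 17
k (MIN): min(14, 6) = 6
b (MAX): max(-11, -1, 17, 6) = 17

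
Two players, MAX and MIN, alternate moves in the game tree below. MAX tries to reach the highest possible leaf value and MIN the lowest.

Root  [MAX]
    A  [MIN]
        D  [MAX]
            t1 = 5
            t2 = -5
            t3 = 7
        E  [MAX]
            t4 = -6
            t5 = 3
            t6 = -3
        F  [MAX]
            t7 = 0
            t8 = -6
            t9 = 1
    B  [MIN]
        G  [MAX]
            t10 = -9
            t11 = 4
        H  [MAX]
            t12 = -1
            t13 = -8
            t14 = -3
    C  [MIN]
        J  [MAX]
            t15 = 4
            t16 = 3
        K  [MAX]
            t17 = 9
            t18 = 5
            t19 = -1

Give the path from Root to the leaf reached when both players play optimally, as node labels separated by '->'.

D (MAX): max(5, -5, 7) = 7
E (MAX): max(-6, 3, -3) = 3
F (MAX): max(0, -6, 1) = 1
A (MIN): min(7, 3, 1) = 1
G (MAX): max(-9, 4) = 4
H (MAX): max(-1, -8, -3) = -1
B (MIN): min(4, -1) = -1
J (MAX): max(4, 3) = 4
K (MAX): max(9, 5, -1) = 9
C (MIN): min(4, 9) = 4
Root (MAX): max(1, -1, 4) = 4
At Root, MAX picks C (highest: 4).
At C, MIN picks J (lowest: 4).
At J, MAX picks t15 (highest: 4).
Terminal value 4.

Root -> C -> J -> t15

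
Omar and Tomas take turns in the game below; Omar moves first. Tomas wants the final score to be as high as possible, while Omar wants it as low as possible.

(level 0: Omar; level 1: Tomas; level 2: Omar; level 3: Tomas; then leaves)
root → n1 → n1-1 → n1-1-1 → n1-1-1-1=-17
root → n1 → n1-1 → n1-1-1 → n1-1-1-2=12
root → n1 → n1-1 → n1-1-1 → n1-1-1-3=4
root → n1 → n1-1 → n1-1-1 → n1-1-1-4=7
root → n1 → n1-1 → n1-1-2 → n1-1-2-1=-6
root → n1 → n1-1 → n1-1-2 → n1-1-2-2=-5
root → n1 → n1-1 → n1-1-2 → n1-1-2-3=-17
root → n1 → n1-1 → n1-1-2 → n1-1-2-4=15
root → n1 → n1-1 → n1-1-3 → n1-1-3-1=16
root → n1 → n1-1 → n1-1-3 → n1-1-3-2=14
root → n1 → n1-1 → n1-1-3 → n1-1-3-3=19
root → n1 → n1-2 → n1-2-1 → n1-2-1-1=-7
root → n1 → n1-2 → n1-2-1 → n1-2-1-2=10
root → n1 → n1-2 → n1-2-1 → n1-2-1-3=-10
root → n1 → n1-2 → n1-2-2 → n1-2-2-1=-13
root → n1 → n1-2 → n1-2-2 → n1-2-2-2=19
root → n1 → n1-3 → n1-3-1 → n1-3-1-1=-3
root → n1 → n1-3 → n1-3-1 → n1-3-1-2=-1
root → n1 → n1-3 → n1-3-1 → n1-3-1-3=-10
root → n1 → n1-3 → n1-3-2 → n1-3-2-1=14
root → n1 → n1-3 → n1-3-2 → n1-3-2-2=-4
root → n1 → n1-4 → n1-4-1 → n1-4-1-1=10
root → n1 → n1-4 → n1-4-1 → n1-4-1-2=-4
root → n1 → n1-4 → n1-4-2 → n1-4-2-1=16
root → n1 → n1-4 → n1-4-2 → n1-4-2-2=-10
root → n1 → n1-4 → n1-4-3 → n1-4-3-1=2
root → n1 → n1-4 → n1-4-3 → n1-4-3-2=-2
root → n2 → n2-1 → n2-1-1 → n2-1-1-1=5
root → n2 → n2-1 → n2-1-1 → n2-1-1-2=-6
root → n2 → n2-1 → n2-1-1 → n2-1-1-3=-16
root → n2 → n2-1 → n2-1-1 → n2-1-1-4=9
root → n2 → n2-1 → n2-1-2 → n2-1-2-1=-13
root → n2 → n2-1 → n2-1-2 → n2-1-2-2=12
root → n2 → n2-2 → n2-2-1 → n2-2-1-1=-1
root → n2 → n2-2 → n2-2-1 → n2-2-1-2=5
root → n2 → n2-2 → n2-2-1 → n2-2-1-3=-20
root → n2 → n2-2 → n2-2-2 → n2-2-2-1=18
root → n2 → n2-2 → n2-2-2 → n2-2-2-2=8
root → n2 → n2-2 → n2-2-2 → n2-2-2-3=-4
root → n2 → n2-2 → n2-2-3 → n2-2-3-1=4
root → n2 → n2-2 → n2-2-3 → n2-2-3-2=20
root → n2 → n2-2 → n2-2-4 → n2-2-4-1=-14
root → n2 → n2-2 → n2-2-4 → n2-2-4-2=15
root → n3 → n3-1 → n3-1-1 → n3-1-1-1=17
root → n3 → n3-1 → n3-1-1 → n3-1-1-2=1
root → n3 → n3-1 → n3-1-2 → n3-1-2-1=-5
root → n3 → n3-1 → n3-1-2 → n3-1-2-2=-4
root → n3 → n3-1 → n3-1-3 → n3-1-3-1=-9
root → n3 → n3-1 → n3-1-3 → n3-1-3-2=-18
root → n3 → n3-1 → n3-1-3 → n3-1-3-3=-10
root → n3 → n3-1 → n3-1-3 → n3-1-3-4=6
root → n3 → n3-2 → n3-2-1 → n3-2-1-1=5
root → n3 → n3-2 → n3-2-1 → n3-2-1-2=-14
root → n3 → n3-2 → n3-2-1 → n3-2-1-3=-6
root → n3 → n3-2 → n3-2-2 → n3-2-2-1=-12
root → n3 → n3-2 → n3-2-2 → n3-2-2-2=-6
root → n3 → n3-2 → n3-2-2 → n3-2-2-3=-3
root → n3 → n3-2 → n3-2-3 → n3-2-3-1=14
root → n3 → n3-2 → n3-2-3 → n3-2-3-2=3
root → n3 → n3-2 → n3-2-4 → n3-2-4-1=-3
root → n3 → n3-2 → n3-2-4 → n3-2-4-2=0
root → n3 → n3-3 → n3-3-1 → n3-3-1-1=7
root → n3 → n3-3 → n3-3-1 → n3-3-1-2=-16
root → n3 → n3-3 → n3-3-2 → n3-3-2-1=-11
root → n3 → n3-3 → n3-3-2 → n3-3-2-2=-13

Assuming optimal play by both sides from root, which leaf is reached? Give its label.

n1-1-1 (Tomas): max(-17, 12, 4, 7) = 12
n1-1-2 (Tomas): max(-6, -5, -17, 15) = 15
n1-1-3 (Tomas): max(16, 14, 19) = 19
n1-1 (Omar): min(12, 15, 19) = 12
n1-2-1 (Tomas): max(-7, 10, -10) = 10
n1-2-2 (Tomas): max(-13, 19) = 19
n1-2 (Omar): min(10, 19) = 10
n1-3-1 (Tomas): max(-3, -1, -10) = -1
n1-3-2 (Tomas): max(14, -4) = 14
n1-3 (Omar): min(-1, 14) = -1
n1-4-1 (Tomas): max(10, -4) = 10
n1-4-2 (Tomas): max(16, -10) = 16
n1-4-3 (Tomas): max(2, -2) = 2
n1-4 (Omar): min(10, 16, 2) = 2
n1 (Tomas): max(12, 10, -1, 2) = 12
n2-1-1 (Tomas): max(5, -6, -16, 9) = 9
n2-1-2 (Tomas): max(-13, 12) = 12
n2-1 (Omar): min(9, 12) = 9
n2-2-1 (Tomas): max(-1, 5, -20) = 5
n2-2-2 (Tomas): max(18, 8, -4) = 18
n2-2-3 (Tomas): max(4, 20) = 20
n2-2-4 (Tomas): max(-14, 15) = 15
n2-2 (Omar): min(5, 18, 20, 15) = 5
n2 (Tomas): max(9, 5) = 9
n3-1-1 (Tomas): max(17, 1) = 17
n3-1-2 (Tomas): max(-5, -4) = -4
n3-1-3 (Tomas): max(-9, -18, -10, 6) = 6
n3-1 (Omar): min(17, -4, 6) = -4
n3-2-1 (Tomas): max(5, -14, -6) = 5
n3-2-2 (Tomas): max(-12, -6, -3) = -3
n3-2-3 (Tomas): max(14, 3) = 14
n3-2-4 (Tomas): max(-3, 0) = 0
n3-2 (Omar): min(5, -3, 14, 0) = -3
n3-3-1 (Tomas): max(7, -16) = 7
n3-3-2 (Tomas): max(-11, -13) = -11
n3-3 (Omar): min(7, -11) = -11
n3 (Tomas): max(-4, -3, -11) = -3
root (Omar): min(12, 9, -3) = -3
At root, Omar picks n3 (lowest: -3).
At n3, Tomas picks n3-2 (highest: -3).
At n3-2, Omar picks n3-2-2 (lowest: -3).
At n3-2-2, Tomas picks n3-2-2-3 (highest: -3).
Terminal value -3.

n3-2-2-3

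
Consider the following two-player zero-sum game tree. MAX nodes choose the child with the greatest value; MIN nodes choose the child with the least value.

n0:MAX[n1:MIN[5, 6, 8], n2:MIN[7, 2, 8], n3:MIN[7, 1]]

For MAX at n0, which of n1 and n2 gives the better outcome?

n1

n1 (MIN): min(5, 6, 8) = 5
n2 (MIN): min(7, 2, 8) = 2
MAX prefers the higher value; n1=5, n2=2. n1 is better since 5 > 2.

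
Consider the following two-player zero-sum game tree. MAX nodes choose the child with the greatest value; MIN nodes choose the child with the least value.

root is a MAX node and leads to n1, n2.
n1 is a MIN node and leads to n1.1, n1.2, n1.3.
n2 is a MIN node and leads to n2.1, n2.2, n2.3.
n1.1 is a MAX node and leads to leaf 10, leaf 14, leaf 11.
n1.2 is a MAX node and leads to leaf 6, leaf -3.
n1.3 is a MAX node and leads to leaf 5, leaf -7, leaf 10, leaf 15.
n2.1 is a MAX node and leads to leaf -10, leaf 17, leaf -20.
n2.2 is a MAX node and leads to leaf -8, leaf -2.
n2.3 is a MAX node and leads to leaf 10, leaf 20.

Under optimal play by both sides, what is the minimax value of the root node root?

6

n1.1 (MAX): max(10, 14, 11) = 14
n1.2 (MAX): max(6, -3) = 6
n1.3 (MAX): max(5, -7, 10, 15) = 15
n1 (MIN): min(14, 6, 15) = 6
n2.1 (MAX): max(-10, 17, -20) = 17
n2.2 (MAX): max(-8, -2) = -2
n2.3 (MAX): max(10, 20) = 20
n2 (MIN): min(17, -2, 20) = -2
root (MAX): max(6, -2) = 6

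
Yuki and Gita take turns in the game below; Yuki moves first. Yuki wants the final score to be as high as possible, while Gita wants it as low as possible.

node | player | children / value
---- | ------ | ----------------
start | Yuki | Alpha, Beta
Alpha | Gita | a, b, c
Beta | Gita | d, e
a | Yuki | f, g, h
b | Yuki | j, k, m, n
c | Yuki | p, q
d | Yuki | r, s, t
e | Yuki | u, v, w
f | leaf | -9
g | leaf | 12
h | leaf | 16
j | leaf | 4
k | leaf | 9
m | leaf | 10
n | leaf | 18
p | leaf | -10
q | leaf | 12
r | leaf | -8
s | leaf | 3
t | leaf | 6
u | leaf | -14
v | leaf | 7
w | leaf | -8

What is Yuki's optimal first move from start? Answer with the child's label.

a (Yuki): max(-9, 12, 16) = 16
b (Yuki): max(4, 9, 10, 18) = 18
c (Yuki): max(-10, 12) = 12
Alpha (Gita): min(16, 18, 12) = 12
d (Yuki): max(-8, 3, 6) = 6
e (Yuki): max(-14, 7, -8) = 7
Beta (Gita): min(6, 7) = 6
start (Yuki): max(12, 6) = 12
Yuki at start wants the highest of {Alpha=12, Beta=6}, so chooses Alpha.

Alpha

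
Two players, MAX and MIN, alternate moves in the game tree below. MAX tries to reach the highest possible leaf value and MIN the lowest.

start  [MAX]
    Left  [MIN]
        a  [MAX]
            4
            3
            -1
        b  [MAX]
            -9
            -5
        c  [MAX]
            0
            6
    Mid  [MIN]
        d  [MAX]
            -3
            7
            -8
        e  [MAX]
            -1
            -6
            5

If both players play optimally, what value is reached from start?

5

a (MAX): max(4, 3, -1) = 4
b (MAX): max(-9, -5) = -5
c (MAX): max(0, 6) = 6
Left (MIN): min(4, -5, 6) = -5
d (MAX): max(-3, 7, -8) = 7
e (MAX): max(-1, -6, 5) = 5
Mid (MIN): min(7, 5) = 5
start (MAX): max(-5, 5) = 5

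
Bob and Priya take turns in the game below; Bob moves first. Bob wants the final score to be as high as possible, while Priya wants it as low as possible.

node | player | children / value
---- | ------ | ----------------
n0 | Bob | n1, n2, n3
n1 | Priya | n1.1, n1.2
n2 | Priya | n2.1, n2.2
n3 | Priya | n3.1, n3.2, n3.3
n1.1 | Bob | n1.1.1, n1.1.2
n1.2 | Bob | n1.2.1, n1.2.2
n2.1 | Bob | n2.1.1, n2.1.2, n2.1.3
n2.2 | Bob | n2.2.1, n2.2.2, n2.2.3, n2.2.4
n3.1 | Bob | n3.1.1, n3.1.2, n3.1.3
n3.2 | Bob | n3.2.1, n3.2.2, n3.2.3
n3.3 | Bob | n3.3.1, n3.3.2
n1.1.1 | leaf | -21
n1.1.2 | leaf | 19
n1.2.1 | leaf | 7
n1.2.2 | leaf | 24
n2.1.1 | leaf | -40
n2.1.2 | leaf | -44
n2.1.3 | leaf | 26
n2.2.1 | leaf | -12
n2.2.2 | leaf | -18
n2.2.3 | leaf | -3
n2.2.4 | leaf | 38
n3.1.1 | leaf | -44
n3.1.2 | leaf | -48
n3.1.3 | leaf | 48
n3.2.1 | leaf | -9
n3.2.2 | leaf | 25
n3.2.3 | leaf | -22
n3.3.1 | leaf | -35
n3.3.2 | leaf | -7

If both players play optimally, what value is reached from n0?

n1.1 (Bob): max(-21, 19) = 19
n1.2 (Bob): max(7, 24) = 24
n1 (Priya): min(19, 24) = 19
n2.1 (Bob): max(-40, -44, 26) = 26
n2.2 (Bob): max(-12, -18, -3, 38) = 38
n2 (Priya): min(26, 38) = 26
n3.1 (Bob): max(-44, -48, 48) = 48
n3.2 (Bob): max(-9, 25, -22) = 25
n3.3 (Bob): max(-35, -7) = -7
n3 (Priya): min(48, 25, -7) = -7
n0 (Bob): max(19, 26, -7) = 26

26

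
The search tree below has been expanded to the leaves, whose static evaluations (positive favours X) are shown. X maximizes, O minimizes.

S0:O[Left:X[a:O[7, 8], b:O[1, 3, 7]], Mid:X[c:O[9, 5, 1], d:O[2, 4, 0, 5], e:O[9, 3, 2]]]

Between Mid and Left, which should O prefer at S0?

Mid

c (O): min(9, 5, 1) = 1
d (O): min(2, 4, 0, 5) = 0
e (O): min(9, 3, 2) = 2
Mid (X): max(1, 0, 2) = 2
a (O): min(7, 8) = 7
b (O): min(1, 3, 7) = 1
Left (X): max(7, 1) = 7
O prefers the lower value; Mid=2, Left=7. Mid is better since 2 < 7.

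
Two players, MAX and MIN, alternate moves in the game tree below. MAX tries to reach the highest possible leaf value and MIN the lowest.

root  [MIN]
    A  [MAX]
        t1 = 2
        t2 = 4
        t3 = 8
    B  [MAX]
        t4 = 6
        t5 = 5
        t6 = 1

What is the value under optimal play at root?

A (MAX): max(2, 4, 8) = 8
B (MAX): max(6, 5, 1) = 6
root (MIN): min(8, 6) = 6

6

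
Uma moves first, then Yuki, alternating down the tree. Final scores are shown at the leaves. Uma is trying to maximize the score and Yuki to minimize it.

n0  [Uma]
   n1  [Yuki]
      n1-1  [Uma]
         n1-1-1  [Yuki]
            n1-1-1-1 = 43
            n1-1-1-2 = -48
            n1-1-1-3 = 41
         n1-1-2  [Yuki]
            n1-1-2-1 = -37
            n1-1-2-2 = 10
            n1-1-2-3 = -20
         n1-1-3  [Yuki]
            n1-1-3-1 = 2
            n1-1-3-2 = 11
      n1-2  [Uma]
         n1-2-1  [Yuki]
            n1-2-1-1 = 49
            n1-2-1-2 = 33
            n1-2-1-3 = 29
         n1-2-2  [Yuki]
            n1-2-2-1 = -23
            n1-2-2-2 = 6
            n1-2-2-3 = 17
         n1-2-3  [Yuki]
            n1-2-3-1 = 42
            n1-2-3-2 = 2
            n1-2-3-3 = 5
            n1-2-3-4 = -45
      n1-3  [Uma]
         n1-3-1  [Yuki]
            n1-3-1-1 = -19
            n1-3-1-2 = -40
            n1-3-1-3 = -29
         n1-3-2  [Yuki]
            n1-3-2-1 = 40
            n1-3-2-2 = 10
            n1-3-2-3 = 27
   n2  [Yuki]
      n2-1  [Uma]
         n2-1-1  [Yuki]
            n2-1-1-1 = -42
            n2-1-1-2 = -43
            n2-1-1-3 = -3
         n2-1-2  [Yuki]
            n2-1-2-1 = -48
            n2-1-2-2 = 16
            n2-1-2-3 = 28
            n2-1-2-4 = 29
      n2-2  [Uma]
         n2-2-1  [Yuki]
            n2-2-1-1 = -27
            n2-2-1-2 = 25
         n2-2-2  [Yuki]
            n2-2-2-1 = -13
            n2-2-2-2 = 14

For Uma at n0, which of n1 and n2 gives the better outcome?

n1-1-1 (Yuki): min(43, -48, 41) = -48
n1-1-2 (Yuki): min(-37, 10, -20) = -37
n1-1-3 (Yuki): min(2, 11) = 2
n1-1 (Uma): max(-48, -37, 2) = 2
n1-2-1 (Yuki): min(49, 33, 29) = 29
n1-2-2 (Yuki): min(-23, 6, 17) = -23
n1-2-3 (Yuki): min(42, 2, 5, -45) = -45
n1-2 (Uma): max(29, -23, -45) = 29
n1-3-1 (Yuki): min(-19, -40, -29) = -40
n1-3-2 (Yuki): min(40, 10, 27) = 10
n1-3 (Uma): max(-40, 10) = 10
n1 (Yuki): min(2, 29, 10) = 2
n2-1-1 (Yuki): min(-42, -43, -3) = -43
n2-1-2 (Yuki): min(-48, 16, 28, 29) = -48
n2-1 (Uma): max(-43, -48) = -43
n2-2-1 (Yuki): min(-27, 25) = -27
n2-2-2 (Yuki): min(-13, 14) = -13
n2-2 (Uma): max(-27, -13) = -13
n2 (Yuki): min(-43, -13) = -43
Uma prefers the higher value; n1=2, n2=-43. n1 is better since 2 > -43.

n1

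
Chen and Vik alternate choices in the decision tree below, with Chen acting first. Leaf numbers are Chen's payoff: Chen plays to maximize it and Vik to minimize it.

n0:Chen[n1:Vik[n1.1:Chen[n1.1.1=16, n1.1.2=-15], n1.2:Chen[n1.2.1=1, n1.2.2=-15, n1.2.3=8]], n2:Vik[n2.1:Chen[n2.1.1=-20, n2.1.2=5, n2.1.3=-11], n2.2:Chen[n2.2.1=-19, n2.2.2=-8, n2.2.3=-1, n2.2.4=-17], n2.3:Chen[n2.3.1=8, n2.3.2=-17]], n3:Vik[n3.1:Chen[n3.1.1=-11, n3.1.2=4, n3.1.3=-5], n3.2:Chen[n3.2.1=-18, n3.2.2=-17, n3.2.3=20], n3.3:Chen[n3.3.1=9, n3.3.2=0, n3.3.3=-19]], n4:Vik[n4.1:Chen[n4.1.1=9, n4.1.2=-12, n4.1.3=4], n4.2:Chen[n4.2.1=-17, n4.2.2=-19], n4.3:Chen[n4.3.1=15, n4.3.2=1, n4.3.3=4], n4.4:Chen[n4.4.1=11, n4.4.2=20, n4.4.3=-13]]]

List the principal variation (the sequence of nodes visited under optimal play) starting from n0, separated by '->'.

n1.1 (Chen): max(16, -15) = 16
n1.2 (Chen): max(1, -15, 8) = 8
n1 (Vik): min(16, 8) = 8
n2.1 (Chen): max(-20, 5, -11) = 5
n2.2 (Chen): max(-19, -8, -1, -17) = -1
n2.3 (Chen): max(8, -17) = 8
n2 (Vik): min(5, -1, 8) = -1
n3.1 (Chen): max(-11, 4, -5) = 4
n3.2 (Chen): max(-18, -17, 20) = 20
n3.3 (Chen): max(9, 0, -19) = 9
n3 (Vik): min(4, 20, 9) = 4
n4.1 (Chen): max(9, -12, 4) = 9
n4.2 (Chen): max(-17, -19) = -17
n4.3 (Chen): max(15, 1, 4) = 15
n4.4 (Chen): max(11, 20, -13) = 20
n4 (Vik): min(9, -17, 15, 20) = -17
n0 (Chen): max(8, -1, 4, -17) = 8
At n0, Chen picks n1 (highest: 8).
At n1, Vik picks n1.2 (lowest: 8).
At n1.2, Chen picks n1.2.3 (highest: 8).
Terminal value 8.

n0 -> n1 -> n1.2 -> n1.2.3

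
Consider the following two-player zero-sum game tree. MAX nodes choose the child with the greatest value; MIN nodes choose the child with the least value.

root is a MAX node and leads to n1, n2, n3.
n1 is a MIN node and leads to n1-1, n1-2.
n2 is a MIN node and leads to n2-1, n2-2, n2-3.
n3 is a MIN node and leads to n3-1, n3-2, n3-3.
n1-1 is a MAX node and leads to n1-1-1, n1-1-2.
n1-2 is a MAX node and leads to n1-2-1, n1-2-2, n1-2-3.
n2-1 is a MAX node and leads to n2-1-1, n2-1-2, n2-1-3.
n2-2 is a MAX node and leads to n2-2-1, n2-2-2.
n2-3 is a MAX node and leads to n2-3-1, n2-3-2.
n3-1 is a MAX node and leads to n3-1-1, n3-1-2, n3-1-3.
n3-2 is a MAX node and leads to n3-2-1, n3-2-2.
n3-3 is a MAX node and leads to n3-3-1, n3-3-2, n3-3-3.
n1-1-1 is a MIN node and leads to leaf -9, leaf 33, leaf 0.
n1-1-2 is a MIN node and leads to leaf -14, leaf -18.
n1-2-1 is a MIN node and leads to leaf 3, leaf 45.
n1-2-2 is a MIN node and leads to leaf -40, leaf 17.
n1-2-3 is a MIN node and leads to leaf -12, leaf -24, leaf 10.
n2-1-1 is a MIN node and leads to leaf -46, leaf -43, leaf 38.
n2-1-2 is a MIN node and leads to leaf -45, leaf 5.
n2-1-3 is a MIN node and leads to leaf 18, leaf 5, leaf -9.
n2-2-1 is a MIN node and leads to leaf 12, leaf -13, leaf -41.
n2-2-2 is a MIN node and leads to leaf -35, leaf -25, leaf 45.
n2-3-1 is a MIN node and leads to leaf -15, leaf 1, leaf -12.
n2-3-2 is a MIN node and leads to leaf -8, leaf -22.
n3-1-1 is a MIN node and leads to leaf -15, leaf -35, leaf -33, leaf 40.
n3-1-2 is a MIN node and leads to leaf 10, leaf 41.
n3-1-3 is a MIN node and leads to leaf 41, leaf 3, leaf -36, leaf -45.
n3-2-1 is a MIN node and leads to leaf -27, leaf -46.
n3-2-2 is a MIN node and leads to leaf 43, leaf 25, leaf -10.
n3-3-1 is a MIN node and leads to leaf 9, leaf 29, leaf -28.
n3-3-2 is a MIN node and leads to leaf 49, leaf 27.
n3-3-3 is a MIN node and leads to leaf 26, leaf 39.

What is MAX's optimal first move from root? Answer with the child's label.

n1-1-1 (MIN): min(-9, 33, 0) = -9
n1-1-2 (MIN): min(-14, -18) = -18
n1-1 (MAX): max(-9, -18) = -9
n1-2-1 (MIN): min(3, 45) = 3
n1-2-2 (MIN): min(-40, 17) = -40
n1-2-3 (MIN): min(-12, -24, 10) = -24
n1-2 (MAX): max(3, -40, -24) = 3
n1 (MIN): min(-9, 3) = -9
n2-1-1 (MIN): min(-46, -43, 38) = -46
n2-1-2 (MIN): min(-45, 5) = -45
n2-1-3 (MIN): min(18, 5, -9) = -9
n2-1 (MAX): max(-46, -45, -9) = -9
n2-2-1 (MIN): min(12, -13, -41) = -41
n2-2-2 (MIN): min(-35, -25, 45) = -35
n2-2 (MAX): max(-41, -35) = -35
n2-3-1 (MIN): min(-15, 1, -12) = -15
n2-3-2 (MIN): min(-8, -22) = -22
n2-3 (MAX): max(-15, -22) = -15
n2 (MIN): min(-9, -35, -15) = -35
n3-1-1 (MIN): min(-15, -35, -33, 40) = -35
n3-1-2 (MIN): min(10, 41) = 10
n3-1-3 (MIN): min(41, 3, -36, -45) = -45
n3-1 (MAX): max(-35, 10, -45) = 10
n3-2-1 (MIN): min(-27, -46) = -46
n3-2-2 (MIN): min(43, 25, -10) = -10
n3-2 (MAX): max(-46, -10) = -10
n3-3-1 (MIN): min(9, 29, -28) = -28
n3-3-2 (MIN): min(49, 27) = 27
n3-3-3 (MIN): min(26, 39) = 26
n3-3 (MAX): max(-28, 27, 26) = 27
n3 (MIN): min(10, -10, 27) = -10
root (MAX): max(-9, -35, -10) = -9
MAX at root wants the highest of {n1=-9, n2=-35, n3=-10}, so chooses n1.

n1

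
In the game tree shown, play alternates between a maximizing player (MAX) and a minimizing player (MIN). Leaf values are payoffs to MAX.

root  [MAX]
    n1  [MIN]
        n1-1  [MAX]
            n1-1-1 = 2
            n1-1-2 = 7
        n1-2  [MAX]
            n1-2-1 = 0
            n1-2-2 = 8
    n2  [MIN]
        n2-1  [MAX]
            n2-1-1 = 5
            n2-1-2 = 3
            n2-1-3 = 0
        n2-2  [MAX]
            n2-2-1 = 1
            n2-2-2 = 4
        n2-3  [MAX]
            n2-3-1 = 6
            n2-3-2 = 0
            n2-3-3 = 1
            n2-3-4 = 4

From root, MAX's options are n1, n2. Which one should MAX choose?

n1

n1-1 (MAX): max(2, 7) = 7
n1-2 (MAX): max(0, 8) = 8
n1 (MIN): min(7, 8) = 7
n2-1 (MAX): max(5, 3, 0) = 5
n2-2 (MAX): max(1, 4) = 4
n2-3 (MAX): max(6, 0, 1, 4) = 6
n2 (MIN): min(5, 4, 6) = 4
root (MAX): max(7, 4) = 7
MAX at root wants the highest of {n1=7, n2=4}, so chooses n1.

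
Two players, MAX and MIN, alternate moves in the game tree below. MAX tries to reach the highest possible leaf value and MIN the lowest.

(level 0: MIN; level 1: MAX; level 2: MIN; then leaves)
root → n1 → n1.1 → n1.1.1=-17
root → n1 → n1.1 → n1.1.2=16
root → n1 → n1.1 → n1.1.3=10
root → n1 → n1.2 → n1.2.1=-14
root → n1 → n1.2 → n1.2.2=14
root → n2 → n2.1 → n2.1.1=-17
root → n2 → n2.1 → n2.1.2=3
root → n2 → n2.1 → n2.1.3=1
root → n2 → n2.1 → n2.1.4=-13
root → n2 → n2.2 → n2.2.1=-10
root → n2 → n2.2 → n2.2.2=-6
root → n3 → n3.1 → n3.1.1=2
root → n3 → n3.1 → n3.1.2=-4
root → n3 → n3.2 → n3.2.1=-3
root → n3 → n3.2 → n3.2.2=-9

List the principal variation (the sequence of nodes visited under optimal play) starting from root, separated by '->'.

root -> n1 -> n1.2 -> n1.2.1

n1.1 (MIN): min(-17, 16, 10) = -17
n1.2 (MIN): min(-14, 14) = -14
n1 (MAX): max(-17, -14) = -14
n2.1 (MIN): min(-17, 3, 1, -13) = -17
n2.2 (MIN): min(-10, -6) = -10
n2 (MAX): max(-17, -10) = -10
n3.1 (MIN): min(2, -4) = -4
n3.2 (MIN): min(-3, -9) = -9
n3 (MAX): max(-4, -9) = -4
root (MIN): min(-14, -10, -4) = -14
At root, MIN picks n1 (lowest: -14).
At n1, MAX picks n1.2 (highest: -14).
At n1.2, MIN picks n1.2.1 (lowest: -14).
Terminal value -14.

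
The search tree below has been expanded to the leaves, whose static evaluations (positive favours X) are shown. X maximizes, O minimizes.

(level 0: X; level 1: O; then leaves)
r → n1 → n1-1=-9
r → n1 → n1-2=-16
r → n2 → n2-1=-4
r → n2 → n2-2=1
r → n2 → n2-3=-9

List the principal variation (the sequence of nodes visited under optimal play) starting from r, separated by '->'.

n1 (O): min(-9, -16) = -16
n2 (O): min(-4, 1, -9) = -9
r (X): max(-16, -9) = -9
At r, X picks n2 (highest: -9).
At n2, O picks n2-3 (lowest: -9).
Terminal value -9.

r -> n2 -> n2-3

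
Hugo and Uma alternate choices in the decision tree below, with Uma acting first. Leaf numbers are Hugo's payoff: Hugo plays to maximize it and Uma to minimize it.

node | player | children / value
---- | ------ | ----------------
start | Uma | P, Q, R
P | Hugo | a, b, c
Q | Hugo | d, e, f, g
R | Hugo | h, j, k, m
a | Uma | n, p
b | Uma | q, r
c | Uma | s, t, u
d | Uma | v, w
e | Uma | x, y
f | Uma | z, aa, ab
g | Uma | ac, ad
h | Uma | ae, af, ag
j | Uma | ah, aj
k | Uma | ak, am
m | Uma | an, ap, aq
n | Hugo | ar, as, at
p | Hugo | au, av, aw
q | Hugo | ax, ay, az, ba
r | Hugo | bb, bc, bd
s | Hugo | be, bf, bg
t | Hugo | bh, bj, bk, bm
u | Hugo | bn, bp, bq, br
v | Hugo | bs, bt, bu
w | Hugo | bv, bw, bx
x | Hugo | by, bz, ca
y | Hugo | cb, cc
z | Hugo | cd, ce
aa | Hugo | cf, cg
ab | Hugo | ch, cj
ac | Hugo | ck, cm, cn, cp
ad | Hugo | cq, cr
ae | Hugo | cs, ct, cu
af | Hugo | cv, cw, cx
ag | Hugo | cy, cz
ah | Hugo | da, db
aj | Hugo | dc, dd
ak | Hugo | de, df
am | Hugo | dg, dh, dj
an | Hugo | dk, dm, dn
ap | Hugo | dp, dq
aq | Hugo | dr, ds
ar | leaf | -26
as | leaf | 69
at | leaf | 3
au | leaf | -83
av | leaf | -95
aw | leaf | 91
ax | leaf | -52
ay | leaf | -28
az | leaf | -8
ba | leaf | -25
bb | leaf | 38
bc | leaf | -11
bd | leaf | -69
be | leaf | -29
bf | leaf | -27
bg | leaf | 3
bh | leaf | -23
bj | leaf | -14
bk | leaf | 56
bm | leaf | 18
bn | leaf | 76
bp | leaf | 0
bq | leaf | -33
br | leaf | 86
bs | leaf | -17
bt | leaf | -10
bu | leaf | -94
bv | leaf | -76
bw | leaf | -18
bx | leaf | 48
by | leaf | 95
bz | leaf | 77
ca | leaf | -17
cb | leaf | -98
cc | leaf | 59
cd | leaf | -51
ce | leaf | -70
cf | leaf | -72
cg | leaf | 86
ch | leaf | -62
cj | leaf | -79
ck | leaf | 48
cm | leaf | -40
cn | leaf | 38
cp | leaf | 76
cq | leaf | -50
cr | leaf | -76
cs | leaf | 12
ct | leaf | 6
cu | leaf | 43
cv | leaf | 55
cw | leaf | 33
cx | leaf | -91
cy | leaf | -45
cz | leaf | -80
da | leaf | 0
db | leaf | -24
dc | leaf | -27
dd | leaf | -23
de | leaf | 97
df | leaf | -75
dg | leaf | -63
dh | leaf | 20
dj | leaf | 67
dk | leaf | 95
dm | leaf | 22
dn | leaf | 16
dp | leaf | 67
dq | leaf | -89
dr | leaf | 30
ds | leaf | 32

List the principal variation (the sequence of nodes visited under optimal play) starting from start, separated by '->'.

n (Hugo): max(-26, 69, 3) = 69
p (Hugo): max(-83, -95, 91) = 91
a (Uma): min(69, 91) = 69
q (Hugo): max(-52, -28, -8, -25) = -8
r (Hugo): max(38, -11, -69) = 38
b (Uma): min(-8, 38) = -8
s (Hugo): max(-29, -27, 3) = 3
t (Hugo): max(-23, -14, 56, 18) = 56
u (Hugo): max(76, 0, -33, 86) = 86
c (Uma): min(3, 56, 86) = 3
P (Hugo): max(69, -8, 3) = 69
v (Hugo): max(-17, -10, -94) = -10
w (Hugo): max(-76, -18, 48) = 48
d (Uma): min(-10, 48) = -10
x (Hugo): max(95, 77, -17) = 95
y (Hugo): max(-98, 59) = 59
e (Uma): min(95, 59) = 59
z (Hugo): max(-51, -70) = -51
aa (Hugo): max(-72, 86) = 86
ab (Hugo): max(-62, -79) = -62
f (Uma): min(-51, 86, -62) = -62
ac (Hugo): max(48, -40, 38, 76) = 76
ad (Hugo): max(-50, -76) = -50
g (Uma): min(76, -50) = -50
Q (Hugo): max(-10, 59, -62, -50) = 59
ae (Hugo): max(12, 6, 43) = 43
af (Hugo): max(55, 33, -91) = 55
ag (Hugo): max(-45, -80) = -45
h (Uma): min(43, 55, -45) = -45
ah (Hugo): max(0, -24) = 0
aj (Hugo): max(-27, -23) = -23
j (Uma): min(0, -23) = -23
ak (Hugo): max(97, -75) = 97
am (Hugo): max(-63, 20, 67) = 67
k (Uma): min(97, 67) = 67
an (Hugo): max(95, 22, 16) = 95
ap (Hugo): max(67, -89) = 67
aq (Hugo): max(30, 32) = 32
m (Uma): min(95, 67, 32) = 32
R (Hugo): max(-45, -23, 67, 32) = 67
start (Uma): min(69, 59, 67) = 59
At start, Uma picks Q (lowest: 59).
At Q, Hugo picks e (highest: 59).
At e, Uma picks y (lowest: 59).
At y, Hugo picks cc (highest: 59).
Terminal value 59.

start -> Q -> e -> y -> cc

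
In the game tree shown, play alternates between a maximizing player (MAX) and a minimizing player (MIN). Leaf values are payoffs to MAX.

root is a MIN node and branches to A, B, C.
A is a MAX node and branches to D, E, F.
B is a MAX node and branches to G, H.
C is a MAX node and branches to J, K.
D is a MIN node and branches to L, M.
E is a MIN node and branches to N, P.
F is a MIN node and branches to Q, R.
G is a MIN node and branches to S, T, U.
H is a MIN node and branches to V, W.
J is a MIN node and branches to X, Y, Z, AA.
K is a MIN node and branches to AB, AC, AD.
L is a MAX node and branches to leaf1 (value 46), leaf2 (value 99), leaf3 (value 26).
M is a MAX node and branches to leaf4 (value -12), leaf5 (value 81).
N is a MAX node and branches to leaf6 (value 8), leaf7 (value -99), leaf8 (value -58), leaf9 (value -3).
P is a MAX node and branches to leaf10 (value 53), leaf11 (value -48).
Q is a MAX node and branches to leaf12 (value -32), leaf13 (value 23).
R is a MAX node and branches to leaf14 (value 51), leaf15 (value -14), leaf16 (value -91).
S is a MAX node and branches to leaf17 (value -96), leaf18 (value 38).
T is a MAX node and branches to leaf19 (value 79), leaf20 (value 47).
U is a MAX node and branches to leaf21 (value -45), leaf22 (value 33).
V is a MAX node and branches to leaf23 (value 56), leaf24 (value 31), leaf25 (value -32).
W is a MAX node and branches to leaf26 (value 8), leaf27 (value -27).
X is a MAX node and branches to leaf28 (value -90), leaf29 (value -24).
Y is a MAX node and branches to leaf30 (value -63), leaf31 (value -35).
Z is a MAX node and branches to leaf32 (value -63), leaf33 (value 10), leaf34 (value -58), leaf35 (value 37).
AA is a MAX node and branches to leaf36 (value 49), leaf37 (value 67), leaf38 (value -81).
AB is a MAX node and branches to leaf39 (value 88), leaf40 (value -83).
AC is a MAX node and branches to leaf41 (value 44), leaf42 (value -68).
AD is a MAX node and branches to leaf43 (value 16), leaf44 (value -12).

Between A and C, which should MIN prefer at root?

C

L (MAX): max(46, 99, 26) = 99
M (MAX): max(-12, 81) = 81
D (MIN): min(99, 81) = 81
N (MAX): max(8, -99, -58, -3) = 8
P (MAX): max(53, -48) = 53
E (MIN): min(8, 53) = 8
Q (MAX): max(-32, 23) = 23
R (MAX): max(51, -14, -91) = 51
F (MIN): min(23, 51) = 23
A (MAX): max(81, 8, 23) = 81
X (MAX): max(-90, -24) = -24
Y (MAX): max(-63, -35) = -35
Z (MAX): max(-63, 10, -58, 37) = 37
AA (MAX): max(49, 67, -81) = 67
J (MIN): min(-24, -35, 37, 67) = -35
AB (MAX): max(88, -83) = 88
AC (MAX): max(44, -68) = 44
AD (MAX): max(16, -12) = 16
K (MIN): min(88, 44, 16) = 16
C (MAX): max(-35, 16) = 16
MIN prefers the lower value; A=81, C=16. C is better since 16 < 81.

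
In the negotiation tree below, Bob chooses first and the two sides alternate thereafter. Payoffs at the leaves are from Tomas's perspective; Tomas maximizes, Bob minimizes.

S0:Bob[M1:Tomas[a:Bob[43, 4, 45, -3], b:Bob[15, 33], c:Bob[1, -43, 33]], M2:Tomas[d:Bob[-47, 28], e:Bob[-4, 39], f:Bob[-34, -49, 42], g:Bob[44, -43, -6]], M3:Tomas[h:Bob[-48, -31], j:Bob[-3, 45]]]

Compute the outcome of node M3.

h (Bob): min(-48, -31) = -48
j (Bob): min(-3, 45) = -3
M3 (Tomas): max(-48, -3) = -3

-3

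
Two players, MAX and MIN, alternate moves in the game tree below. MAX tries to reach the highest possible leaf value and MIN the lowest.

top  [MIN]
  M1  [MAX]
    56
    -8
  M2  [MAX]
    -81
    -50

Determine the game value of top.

M1 (MAX): max(56, -8) = 56
M2 (MAX): max(-81, -50) = -50
top (MIN): min(56, -50) = -50

-50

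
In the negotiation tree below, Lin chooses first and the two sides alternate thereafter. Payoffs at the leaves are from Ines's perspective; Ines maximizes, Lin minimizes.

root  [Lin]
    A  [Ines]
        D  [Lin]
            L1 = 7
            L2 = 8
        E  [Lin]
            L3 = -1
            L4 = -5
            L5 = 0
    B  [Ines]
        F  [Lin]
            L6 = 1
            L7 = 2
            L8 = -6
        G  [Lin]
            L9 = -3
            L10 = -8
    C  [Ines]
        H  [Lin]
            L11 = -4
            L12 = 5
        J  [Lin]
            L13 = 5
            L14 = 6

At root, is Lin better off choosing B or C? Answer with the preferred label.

B

F (Lin): min(1, 2, -6) = -6
G (Lin): min(-3, -8) = -8
B (Ines): max(-6, -8) = -6
H (Lin): min(-4, 5) = -4
J (Lin): min(5, 6) = 5
C (Ines): max(-4, 5) = 5
Lin prefers the lower value; B=-6, C=5. B is better since -6 < 5.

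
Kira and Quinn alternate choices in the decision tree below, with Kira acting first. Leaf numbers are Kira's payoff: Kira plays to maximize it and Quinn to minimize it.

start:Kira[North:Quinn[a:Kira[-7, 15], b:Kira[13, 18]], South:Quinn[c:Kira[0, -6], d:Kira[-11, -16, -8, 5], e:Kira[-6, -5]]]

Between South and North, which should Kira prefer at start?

North

c (Kira): max(0, -6) = 0
d (Kira): max(-11, -16, -8, 5) = 5
e (Kira): max(-6, -5) = -5
South (Quinn): min(0, 5, -5) = -5
a (Kira): max(-7, 15) = 15
b (Kira): max(13, 18) = 18
North (Quinn): min(15, 18) = 15
Kira prefers the higher value; South=-5, North=15. North is better since 15 > -5.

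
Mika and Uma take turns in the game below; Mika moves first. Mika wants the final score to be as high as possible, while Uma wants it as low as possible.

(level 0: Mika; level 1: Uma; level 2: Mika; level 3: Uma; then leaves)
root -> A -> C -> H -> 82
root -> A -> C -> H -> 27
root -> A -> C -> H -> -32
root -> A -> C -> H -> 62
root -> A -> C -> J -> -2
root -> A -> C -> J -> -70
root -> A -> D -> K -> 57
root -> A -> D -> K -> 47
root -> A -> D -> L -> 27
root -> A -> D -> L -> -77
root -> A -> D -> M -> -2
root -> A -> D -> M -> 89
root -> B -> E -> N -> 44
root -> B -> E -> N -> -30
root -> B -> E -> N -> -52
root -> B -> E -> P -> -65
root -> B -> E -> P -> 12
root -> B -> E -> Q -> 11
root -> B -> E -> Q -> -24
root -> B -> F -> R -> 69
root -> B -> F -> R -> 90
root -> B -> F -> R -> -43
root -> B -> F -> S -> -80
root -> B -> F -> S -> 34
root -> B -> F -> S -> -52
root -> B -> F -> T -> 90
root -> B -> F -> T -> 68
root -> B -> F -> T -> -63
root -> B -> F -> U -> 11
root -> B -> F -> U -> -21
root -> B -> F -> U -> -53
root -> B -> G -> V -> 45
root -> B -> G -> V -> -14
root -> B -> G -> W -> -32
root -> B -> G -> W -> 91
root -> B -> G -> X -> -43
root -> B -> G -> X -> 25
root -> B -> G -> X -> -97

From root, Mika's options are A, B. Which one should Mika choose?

A

H (Uma): min(82, 27, -32, 62) = -32
J (Uma): min(-2, -70) = -70
C (Mika): max(-32, -70) = -32
K (Uma): min(57, 47) = 47
L (Uma): min(27, -77) = -77
M (Uma): min(-2, 89) = -2
D (Mika): max(47, -77, -2) = 47
A (Uma): min(-32, 47) = -32
N (Uma): min(44, -30, -52) = -52
P (Uma): min(-65, 12) = -65
Q (Uma): min(11, -24) = -24
E (Mika): max(-52, -65, -24) = -24
R (Uma): min(69, 90, -43) = -43
S (Uma): min(-80, 34, -52) = -80
T (Uma): min(90, 68, -63) = -63
U (Uma): min(11, -21, -53) = -53
F (Mika): max(-43, -80, -63, -53) = -43
V (Uma): min(45, -14) = -14
W (Uma): min(-32, 91) = -32
X (Uma): min(-43, 25, -97) = -97
G (Mika): max(-14, -32, -97) = -14
B (Uma): min(-24, -43, -14) = -43
root (Mika): max(-32, -43) = -32
Mika at root wants the highest of {A=-32, B=-43}, so chooses A.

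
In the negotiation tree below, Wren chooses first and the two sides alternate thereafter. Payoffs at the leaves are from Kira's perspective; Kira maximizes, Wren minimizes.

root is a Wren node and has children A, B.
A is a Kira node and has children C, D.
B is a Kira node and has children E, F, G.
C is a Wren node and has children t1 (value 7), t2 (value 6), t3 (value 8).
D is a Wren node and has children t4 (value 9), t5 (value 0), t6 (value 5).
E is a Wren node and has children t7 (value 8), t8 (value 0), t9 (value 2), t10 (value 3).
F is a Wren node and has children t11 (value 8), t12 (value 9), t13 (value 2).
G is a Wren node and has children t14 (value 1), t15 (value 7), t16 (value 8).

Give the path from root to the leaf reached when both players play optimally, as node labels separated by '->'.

C (Wren): min(7, 6, 8) = 6
D (Wren): min(9, 0, 5) = 0
A (Kira): max(6, 0) = 6
E (Wren): min(8, 0, 2, 3) = 0
F (Wren): min(8, 9, 2) = 2
G (Wren): min(1, 7, 8) = 1
B (Kira): max(0, 2, 1) = 2
root (Wren): min(6, 2) = 2
At root, Wren picks B (lowest: 2).
At B, Kira picks F (highest: 2).
At F, Wren picks t13 (lowest: 2).
Terminal value 2.

root -> B -> F -> t13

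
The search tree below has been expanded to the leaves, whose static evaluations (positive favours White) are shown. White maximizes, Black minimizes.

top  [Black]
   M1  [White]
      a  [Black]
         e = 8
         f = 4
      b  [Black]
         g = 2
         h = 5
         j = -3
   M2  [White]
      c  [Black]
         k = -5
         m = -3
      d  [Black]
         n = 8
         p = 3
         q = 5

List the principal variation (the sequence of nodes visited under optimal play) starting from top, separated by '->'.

top -> M2 -> d -> p

a (Black): min(8, 4) = 4
b (Black): min(2, 5, -3) = -3
M1 (White): max(4, -3) = 4
c (Black): min(-5, -3) = -5
d (Black): min(8, 3, 5) = 3
M2 (White): max(-5, 3) = 3
top (Black): min(4, 3) = 3
At top, Black picks M2 (lowest: 3).
At M2, White picks d (highest: 3).
At d, Black picks p (lowest: 3).
Terminal value 3.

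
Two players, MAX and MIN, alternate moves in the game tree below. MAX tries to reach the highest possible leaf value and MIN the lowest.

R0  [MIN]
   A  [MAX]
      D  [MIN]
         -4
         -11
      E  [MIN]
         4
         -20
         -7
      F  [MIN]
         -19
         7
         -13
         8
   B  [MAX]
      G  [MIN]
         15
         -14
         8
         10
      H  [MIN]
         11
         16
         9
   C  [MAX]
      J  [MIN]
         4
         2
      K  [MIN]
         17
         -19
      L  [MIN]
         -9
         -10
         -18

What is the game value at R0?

D (MIN): min(-4, -11) = -11
E (MIN): min(4, -20, -7) = -20
F (MIN): min(-19, 7, -13, 8) = -19
A (MAX): max(-11, -20, -19) = -11
G (MIN): min(15, -14, 8, 10) = -14
H (MIN): min(11, 16, 9) = 9
B (MAX): max(-14, 9) = 9
J (MIN): min(4, 2) = 2
K (MIN): min(17, -19) = -19
L (MIN): min(-9, -10, -18) = -18
C (MAX): max(2, -19, -18) = 2
R0 (MIN): min(-11, 9, 2) = -11

-11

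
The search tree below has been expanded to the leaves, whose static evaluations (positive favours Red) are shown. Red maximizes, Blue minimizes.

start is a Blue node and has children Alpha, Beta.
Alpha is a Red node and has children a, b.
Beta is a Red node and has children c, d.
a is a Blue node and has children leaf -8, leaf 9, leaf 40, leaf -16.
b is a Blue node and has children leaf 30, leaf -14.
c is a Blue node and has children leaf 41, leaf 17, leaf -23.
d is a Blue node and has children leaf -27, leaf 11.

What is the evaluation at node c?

-23

c (Blue): min(41, 17, -23) = -23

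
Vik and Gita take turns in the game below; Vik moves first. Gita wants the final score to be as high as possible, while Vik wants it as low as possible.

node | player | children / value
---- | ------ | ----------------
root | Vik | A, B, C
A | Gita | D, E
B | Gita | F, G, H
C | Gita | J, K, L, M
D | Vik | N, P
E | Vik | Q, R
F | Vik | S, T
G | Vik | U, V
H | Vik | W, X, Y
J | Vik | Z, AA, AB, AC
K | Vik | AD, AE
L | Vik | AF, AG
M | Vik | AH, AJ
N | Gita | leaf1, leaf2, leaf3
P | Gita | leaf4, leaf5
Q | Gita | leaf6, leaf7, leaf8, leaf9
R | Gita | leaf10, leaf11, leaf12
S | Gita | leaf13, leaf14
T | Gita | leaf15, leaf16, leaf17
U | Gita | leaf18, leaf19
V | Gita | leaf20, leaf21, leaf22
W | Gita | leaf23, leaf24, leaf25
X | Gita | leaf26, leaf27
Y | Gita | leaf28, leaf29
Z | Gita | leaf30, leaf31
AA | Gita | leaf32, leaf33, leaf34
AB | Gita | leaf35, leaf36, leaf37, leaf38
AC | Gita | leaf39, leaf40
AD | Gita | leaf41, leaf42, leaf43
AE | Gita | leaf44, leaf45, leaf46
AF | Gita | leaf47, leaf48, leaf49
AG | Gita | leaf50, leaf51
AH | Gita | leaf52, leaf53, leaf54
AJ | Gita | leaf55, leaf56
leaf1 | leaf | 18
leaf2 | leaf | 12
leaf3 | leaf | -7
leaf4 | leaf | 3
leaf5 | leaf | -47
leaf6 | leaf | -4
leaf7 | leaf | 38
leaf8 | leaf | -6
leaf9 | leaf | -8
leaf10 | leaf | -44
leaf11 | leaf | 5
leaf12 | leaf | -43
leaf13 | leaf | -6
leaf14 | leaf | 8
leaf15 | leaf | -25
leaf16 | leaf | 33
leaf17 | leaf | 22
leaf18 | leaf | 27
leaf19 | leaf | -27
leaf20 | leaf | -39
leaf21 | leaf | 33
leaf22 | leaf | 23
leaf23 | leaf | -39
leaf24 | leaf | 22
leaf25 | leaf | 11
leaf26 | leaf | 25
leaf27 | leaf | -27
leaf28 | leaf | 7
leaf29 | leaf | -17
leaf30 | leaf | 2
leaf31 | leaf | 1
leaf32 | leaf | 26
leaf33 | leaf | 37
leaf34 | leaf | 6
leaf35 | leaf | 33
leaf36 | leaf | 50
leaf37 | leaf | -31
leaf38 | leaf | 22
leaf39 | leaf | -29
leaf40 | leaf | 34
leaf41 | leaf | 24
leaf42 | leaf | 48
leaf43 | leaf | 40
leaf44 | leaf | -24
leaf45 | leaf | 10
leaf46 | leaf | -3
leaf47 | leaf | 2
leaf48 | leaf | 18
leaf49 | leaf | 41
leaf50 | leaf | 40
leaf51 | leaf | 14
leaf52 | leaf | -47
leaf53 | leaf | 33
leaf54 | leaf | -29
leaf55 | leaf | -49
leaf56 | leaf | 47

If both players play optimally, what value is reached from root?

5

N (Gita): max(18, 12, -7) = 18
P (Gita): max(3, -47) = 3
D (Vik): min(18, 3) = 3
Q (Gita): max(-4, 38, -6, -8) = 38
R (Gita): max(-44, 5, -43) = 5
E (Vik): min(38, 5) = 5
A (Gita): max(3, 5) = 5
S (Gita): max(-6, 8) = 8
T (Gita): max(-25, 33, 22) = 33
F (Vik): min(8, 33) = 8
U (Gita): max(27, -27) = 27
V (Gita): max(-39, 33, 23) = 33
G (Vik): min(27, 33) = 27
W (Gita): max(-39, 22, 11) = 22
X (Gita): max(25, -27) = 25
Y (Gita): max(7, -17) = 7
H (Vik): min(22, 25, 7) = 7
B (Gita): max(8, 27, 7) = 27
Z (Gita): max(2, 1) = 2
AA (Gita): max(26, 37, 6) = 37
AB (Gita): max(33, 50, -31, 22) = 50
AC (Gita): max(-29, 34) = 34
J (Vik): min(2, 37, 50, 34) = 2
AD (Gita): max(24, 48, 40) = 48
AE (Gita): max(-24, 10, -3) = 10
K (Vik): min(48, 10) = 10
AF (Gita): max(2, 18, 41) = 41
AG (Gita): max(40, 14) = 40
L (Vik): min(41, 40) = 40
AH (Gita): max(-47, 33, -29) = 33
AJ (Gita): max(-49, 47) = 47
M (Vik): min(33, 47) = 33
C (Gita): max(2, 10, 40, 33) = 40
root (Vik): min(5, 27, 40) = 5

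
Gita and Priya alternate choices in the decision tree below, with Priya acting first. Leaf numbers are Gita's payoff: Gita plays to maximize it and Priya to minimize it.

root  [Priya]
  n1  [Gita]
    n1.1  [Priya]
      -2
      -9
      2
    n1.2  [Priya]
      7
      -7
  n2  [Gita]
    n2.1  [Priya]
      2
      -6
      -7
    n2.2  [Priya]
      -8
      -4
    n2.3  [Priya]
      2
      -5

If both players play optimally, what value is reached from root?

n1.1 (Priya): min(-2, -9, 2) = -9
n1.2 (Priya): min(7, -7) = -7
n1 (Gita): max(-9, -7) = -7
n2.1 (Priya): min(2, -6, -7) = -7
n2.2 (Priya): min(-8, -4) = -8
n2.3 (Priya): min(2, -5) = -5
n2 (Gita): max(-7, -8, -5) = -5
root (Priya): min(-7, -5) = -7

-7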